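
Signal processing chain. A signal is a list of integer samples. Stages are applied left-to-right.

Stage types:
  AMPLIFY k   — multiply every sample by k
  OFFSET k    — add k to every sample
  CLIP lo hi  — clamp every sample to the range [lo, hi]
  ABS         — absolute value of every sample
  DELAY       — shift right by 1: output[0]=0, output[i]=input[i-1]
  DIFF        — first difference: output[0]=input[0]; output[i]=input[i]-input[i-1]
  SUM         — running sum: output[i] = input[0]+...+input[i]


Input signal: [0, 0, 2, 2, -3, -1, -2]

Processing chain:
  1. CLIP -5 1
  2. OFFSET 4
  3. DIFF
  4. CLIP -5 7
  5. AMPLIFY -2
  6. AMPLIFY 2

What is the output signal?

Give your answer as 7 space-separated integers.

Answer: -16 0 -4 0 16 -8 4

Derivation:
Input: [0, 0, 2, 2, -3, -1, -2]
Stage 1 (CLIP -5 1): clip(0,-5,1)=0, clip(0,-5,1)=0, clip(2,-5,1)=1, clip(2,-5,1)=1, clip(-3,-5,1)=-3, clip(-1,-5,1)=-1, clip(-2,-5,1)=-2 -> [0, 0, 1, 1, -3, -1, -2]
Stage 2 (OFFSET 4): 0+4=4, 0+4=4, 1+4=5, 1+4=5, -3+4=1, -1+4=3, -2+4=2 -> [4, 4, 5, 5, 1, 3, 2]
Stage 3 (DIFF): s[0]=4, 4-4=0, 5-4=1, 5-5=0, 1-5=-4, 3-1=2, 2-3=-1 -> [4, 0, 1, 0, -4, 2, -1]
Stage 4 (CLIP -5 7): clip(4,-5,7)=4, clip(0,-5,7)=0, clip(1,-5,7)=1, clip(0,-5,7)=0, clip(-4,-5,7)=-4, clip(2,-5,7)=2, clip(-1,-5,7)=-1 -> [4, 0, 1, 0, -4, 2, -1]
Stage 5 (AMPLIFY -2): 4*-2=-8, 0*-2=0, 1*-2=-2, 0*-2=0, -4*-2=8, 2*-2=-4, -1*-2=2 -> [-8, 0, -2, 0, 8, -4, 2]
Stage 6 (AMPLIFY 2): -8*2=-16, 0*2=0, -2*2=-4, 0*2=0, 8*2=16, -4*2=-8, 2*2=4 -> [-16, 0, -4, 0, 16, -8, 4]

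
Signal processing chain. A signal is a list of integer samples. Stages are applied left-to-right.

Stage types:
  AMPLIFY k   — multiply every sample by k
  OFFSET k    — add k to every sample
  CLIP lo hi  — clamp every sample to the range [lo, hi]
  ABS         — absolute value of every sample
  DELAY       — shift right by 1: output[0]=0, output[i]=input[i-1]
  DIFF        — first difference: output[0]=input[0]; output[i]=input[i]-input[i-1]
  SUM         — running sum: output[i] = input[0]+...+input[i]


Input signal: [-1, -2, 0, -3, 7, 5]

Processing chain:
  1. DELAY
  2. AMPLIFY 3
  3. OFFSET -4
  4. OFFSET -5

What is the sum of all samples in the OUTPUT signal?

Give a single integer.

Input: [-1, -2, 0, -3, 7, 5]
Stage 1 (DELAY): [0, -1, -2, 0, -3, 7] = [0, -1, -2, 0, -3, 7] -> [0, -1, -2, 0, -3, 7]
Stage 2 (AMPLIFY 3): 0*3=0, -1*3=-3, -2*3=-6, 0*3=0, -3*3=-9, 7*3=21 -> [0, -3, -6, 0, -9, 21]
Stage 3 (OFFSET -4): 0+-4=-4, -3+-4=-7, -6+-4=-10, 0+-4=-4, -9+-4=-13, 21+-4=17 -> [-4, -7, -10, -4, -13, 17]
Stage 4 (OFFSET -5): -4+-5=-9, -7+-5=-12, -10+-5=-15, -4+-5=-9, -13+-5=-18, 17+-5=12 -> [-9, -12, -15, -9, -18, 12]
Output sum: -51

Answer: -51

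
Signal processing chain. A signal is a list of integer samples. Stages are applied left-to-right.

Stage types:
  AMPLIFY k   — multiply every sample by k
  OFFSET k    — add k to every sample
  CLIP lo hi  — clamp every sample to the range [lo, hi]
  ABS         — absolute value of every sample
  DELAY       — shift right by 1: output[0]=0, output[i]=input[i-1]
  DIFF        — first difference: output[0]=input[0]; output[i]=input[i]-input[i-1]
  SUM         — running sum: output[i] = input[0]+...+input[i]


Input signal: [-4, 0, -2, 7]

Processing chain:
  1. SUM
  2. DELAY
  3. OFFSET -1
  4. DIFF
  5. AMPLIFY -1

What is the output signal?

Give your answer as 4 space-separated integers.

Answer: 1 4 0 2

Derivation:
Input: [-4, 0, -2, 7]
Stage 1 (SUM): sum[0..0]=-4, sum[0..1]=-4, sum[0..2]=-6, sum[0..3]=1 -> [-4, -4, -6, 1]
Stage 2 (DELAY): [0, -4, -4, -6] = [0, -4, -4, -6] -> [0, -4, -4, -6]
Stage 3 (OFFSET -1): 0+-1=-1, -4+-1=-5, -4+-1=-5, -6+-1=-7 -> [-1, -5, -5, -7]
Stage 4 (DIFF): s[0]=-1, -5--1=-4, -5--5=0, -7--5=-2 -> [-1, -4, 0, -2]
Stage 5 (AMPLIFY -1): -1*-1=1, -4*-1=4, 0*-1=0, -2*-1=2 -> [1, 4, 0, 2]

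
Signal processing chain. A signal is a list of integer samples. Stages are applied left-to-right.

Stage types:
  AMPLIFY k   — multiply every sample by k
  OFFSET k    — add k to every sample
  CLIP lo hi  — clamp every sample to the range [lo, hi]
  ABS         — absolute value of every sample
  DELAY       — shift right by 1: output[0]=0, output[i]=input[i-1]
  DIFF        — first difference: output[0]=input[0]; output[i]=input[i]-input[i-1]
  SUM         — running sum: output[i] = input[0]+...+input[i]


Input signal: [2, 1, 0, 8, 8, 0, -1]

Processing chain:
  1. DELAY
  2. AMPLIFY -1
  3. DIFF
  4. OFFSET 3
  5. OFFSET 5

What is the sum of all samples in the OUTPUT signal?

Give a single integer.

Input: [2, 1, 0, 8, 8, 0, -1]
Stage 1 (DELAY): [0, 2, 1, 0, 8, 8, 0] = [0, 2, 1, 0, 8, 8, 0] -> [0, 2, 1, 0, 8, 8, 0]
Stage 2 (AMPLIFY -1): 0*-1=0, 2*-1=-2, 1*-1=-1, 0*-1=0, 8*-1=-8, 8*-1=-8, 0*-1=0 -> [0, -2, -1, 0, -8, -8, 0]
Stage 3 (DIFF): s[0]=0, -2-0=-2, -1--2=1, 0--1=1, -8-0=-8, -8--8=0, 0--8=8 -> [0, -2, 1, 1, -8, 0, 8]
Stage 4 (OFFSET 3): 0+3=3, -2+3=1, 1+3=4, 1+3=4, -8+3=-5, 0+3=3, 8+3=11 -> [3, 1, 4, 4, -5, 3, 11]
Stage 5 (OFFSET 5): 3+5=8, 1+5=6, 4+5=9, 4+5=9, -5+5=0, 3+5=8, 11+5=16 -> [8, 6, 9, 9, 0, 8, 16]
Output sum: 56

Answer: 56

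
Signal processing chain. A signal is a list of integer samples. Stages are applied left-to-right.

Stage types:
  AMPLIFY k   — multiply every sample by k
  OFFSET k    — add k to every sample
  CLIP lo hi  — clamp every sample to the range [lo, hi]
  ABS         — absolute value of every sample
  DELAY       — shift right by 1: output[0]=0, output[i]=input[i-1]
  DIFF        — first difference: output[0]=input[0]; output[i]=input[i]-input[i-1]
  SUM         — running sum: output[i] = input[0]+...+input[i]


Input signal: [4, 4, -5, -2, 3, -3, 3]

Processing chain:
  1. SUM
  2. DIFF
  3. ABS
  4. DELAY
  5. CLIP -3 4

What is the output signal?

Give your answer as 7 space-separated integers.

Answer: 0 4 4 4 2 3 3

Derivation:
Input: [4, 4, -5, -2, 3, -3, 3]
Stage 1 (SUM): sum[0..0]=4, sum[0..1]=8, sum[0..2]=3, sum[0..3]=1, sum[0..4]=4, sum[0..5]=1, sum[0..6]=4 -> [4, 8, 3, 1, 4, 1, 4]
Stage 2 (DIFF): s[0]=4, 8-4=4, 3-8=-5, 1-3=-2, 4-1=3, 1-4=-3, 4-1=3 -> [4, 4, -5, -2, 3, -3, 3]
Stage 3 (ABS): |4|=4, |4|=4, |-5|=5, |-2|=2, |3|=3, |-3|=3, |3|=3 -> [4, 4, 5, 2, 3, 3, 3]
Stage 4 (DELAY): [0, 4, 4, 5, 2, 3, 3] = [0, 4, 4, 5, 2, 3, 3] -> [0, 4, 4, 5, 2, 3, 3]
Stage 5 (CLIP -3 4): clip(0,-3,4)=0, clip(4,-3,4)=4, clip(4,-3,4)=4, clip(5,-3,4)=4, clip(2,-3,4)=2, clip(3,-3,4)=3, clip(3,-3,4)=3 -> [0, 4, 4, 4, 2, 3, 3]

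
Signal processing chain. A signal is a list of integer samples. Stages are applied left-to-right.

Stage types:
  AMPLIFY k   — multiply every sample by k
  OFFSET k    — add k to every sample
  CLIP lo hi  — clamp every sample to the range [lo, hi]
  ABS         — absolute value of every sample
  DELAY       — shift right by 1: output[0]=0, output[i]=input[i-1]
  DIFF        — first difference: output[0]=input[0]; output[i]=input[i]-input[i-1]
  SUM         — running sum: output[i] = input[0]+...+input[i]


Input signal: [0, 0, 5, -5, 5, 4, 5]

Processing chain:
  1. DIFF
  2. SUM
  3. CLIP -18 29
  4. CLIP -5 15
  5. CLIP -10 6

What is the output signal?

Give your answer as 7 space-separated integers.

Answer: 0 0 5 -5 5 4 5

Derivation:
Input: [0, 0, 5, -5, 5, 4, 5]
Stage 1 (DIFF): s[0]=0, 0-0=0, 5-0=5, -5-5=-10, 5--5=10, 4-5=-1, 5-4=1 -> [0, 0, 5, -10, 10, -1, 1]
Stage 2 (SUM): sum[0..0]=0, sum[0..1]=0, sum[0..2]=5, sum[0..3]=-5, sum[0..4]=5, sum[0..5]=4, sum[0..6]=5 -> [0, 0, 5, -5, 5, 4, 5]
Stage 3 (CLIP -18 29): clip(0,-18,29)=0, clip(0,-18,29)=0, clip(5,-18,29)=5, clip(-5,-18,29)=-5, clip(5,-18,29)=5, clip(4,-18,29)=4, clip(5,-18,29)=5 -> [0, 0, 5, -5, 5, 4, 5]
Stage 4 (CLIP -5 15): clip(0,-5,15)=0, clip(0,-5,15)=0, clip(5,-5,15)=5, clip(-5,-5,15)=-5, clip(5,-5,15)=5, clip(4,-5,15)=4, clip(5,-5,15)=5 -> [0, 0, 5, -5, 5, 4, 5]
Stage 5 (CLIP -10 6): clip(0,-10,6)=0, clip(0,-10,6)=0, clip(5,-10,6)=5, clip(-5,-10,6)=-5, clip(5,-10,6)=5, clip(4,-10,6)=4, clip(5,-10,6)=5 -> [0, 0, 5, -5, 5, 4, 5]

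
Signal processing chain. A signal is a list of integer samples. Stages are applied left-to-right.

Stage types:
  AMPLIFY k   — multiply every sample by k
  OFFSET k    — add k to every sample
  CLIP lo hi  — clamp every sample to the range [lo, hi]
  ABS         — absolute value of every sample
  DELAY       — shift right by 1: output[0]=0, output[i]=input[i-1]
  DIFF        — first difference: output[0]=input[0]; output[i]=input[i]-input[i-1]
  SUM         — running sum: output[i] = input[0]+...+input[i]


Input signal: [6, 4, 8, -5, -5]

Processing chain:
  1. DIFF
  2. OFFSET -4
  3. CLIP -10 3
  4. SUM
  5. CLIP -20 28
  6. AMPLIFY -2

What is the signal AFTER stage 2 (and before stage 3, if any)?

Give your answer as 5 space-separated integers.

Answer: 2 -6 0 -17 -4

Derivation:
Input: [6, 4, 8, -5, -5]
Stage 1 (DIFF): s[0]=6, 4-6=-2, 8-4=4, -5-8=-13, -5--5=0 -> [6, -2, 4, -13, 0]
Stage 2 (OFFSET -4): 6+-4=2, -2+-4=-6, 4+-4=0, -13+-4=-17, 0+-4=-4 -> [2, -6, 0, -17, -4]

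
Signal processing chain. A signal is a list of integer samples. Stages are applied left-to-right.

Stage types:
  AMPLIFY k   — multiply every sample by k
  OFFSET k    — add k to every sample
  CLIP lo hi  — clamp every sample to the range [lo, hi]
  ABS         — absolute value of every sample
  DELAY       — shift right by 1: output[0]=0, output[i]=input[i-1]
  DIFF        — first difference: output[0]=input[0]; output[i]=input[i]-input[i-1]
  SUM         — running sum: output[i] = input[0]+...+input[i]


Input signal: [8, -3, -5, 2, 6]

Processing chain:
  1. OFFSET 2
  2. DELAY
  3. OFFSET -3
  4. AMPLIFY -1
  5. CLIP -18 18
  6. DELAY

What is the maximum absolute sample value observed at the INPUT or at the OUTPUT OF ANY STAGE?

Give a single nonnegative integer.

Answer: 10

Derivation:
Input: [8, -3, -5, 2, 6] (max |s|=8)
Stage 1 (OFFSET 2): 8+2=10, -3+2=-1, -5+2=-3, 2+2=4, 6+2=8 -> [10, -1, -3, 4, 8] (max |s|=10)
Stage 2 (DELAY): [0, 10, -1, -3, 4] = [0, 10, -1, -3, 4] -> [0, 10, -1, -3, 4] (max |s|=10)
Stage 3 (OFFSET -3): 0+-3=-3, 10+-3=7, -1+-3=-4, -3+-3=-6, 4+-3=1 -> [-3, 7, -4, -6, 1] (max |s|=7)
Stage 4 (AMPLIFY -1): -3*-1=3, 7*-1=-7, -4*-1=4, -6*-1=6, 1*-1=-1 -> [3, -7, 4, 6, -1] (max |s|=7)
Stage 5 (CLIP -18 18): clip(3,-18,18)=3, clip(-7,-18,18)=-7, clip(4,-18,18)=4, clip(6,-18,18)=6, clip(-1,-18,18)=-1 -> [3, -7, 4, 6, -1] (max |s|=7)
Stage 6 (DELAY): [0, 3, -7, 4, 6] = [0, 3, -7, 4, 6] -> [0, 3, -7, 4, 6] (max |s|=7)
Overall max amplitude: 10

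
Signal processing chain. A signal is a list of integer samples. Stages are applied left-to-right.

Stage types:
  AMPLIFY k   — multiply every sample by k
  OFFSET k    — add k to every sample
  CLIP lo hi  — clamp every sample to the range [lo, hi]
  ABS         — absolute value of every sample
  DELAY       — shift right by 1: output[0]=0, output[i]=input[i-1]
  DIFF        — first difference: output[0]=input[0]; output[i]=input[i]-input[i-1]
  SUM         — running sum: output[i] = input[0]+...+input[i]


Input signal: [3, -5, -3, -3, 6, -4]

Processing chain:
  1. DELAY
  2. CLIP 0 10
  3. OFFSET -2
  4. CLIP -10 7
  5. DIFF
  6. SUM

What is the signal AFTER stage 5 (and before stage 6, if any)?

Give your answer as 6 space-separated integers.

Answer: -2 3 -3 0 0 6

Derivation:
Input: [3, -5, -3, -3, 6, -4]
Stage 1 (DELAY): [0, 3, -5, -3, -3, 6] = [0, 3, -5, -3, -3, 6] -> [0, 3, -5, -3, -3, 6]
Stage 2 (CLIP 0 10): clip(0,0,10)=0, clip(3,0,10)=3, clip(-5,0,10)=0, clip(-3,0,10)=0, clip(-3,0,10)=0, clip(6,0,10)=6 -> [0, 3, 0, 0, 0, 6]
Stage 3 (OFFSET -2): 0+-2=-2, 3+-2=1, 0+-2=-2, 0+-2=-2, 0+-2=-2, 6+-2=4 -> [-2, 1, -2, -2, -2, 4]
Stage 4 (CLIP -10 7): clip(-2,-10,7)=-2, clip(1,-10,7)=1, clip(-2,-10,7)=-2, clip(-2,-10,7)=-2, clip(-2,-10,7)=-2, clip(4,-10,7)=4 -> [-2, 1, -2, -2, -2, 4]
Stage 5 (DIFF): s[0]=-2, 1--2=3, -2-1=-3, -2--2=0, -2--2=0, 4--2=6 -> [-2, 3, -3, 0, 0, 6]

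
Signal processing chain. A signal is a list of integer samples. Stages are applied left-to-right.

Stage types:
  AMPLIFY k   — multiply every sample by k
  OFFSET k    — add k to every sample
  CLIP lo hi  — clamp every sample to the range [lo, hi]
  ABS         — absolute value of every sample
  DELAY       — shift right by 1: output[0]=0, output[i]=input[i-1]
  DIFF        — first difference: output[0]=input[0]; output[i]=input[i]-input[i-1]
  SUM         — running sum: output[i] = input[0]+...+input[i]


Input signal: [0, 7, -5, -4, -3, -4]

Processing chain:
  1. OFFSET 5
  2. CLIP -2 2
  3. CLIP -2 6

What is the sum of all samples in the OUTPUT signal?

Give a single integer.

Input: [0, 7, -5, -4, -3, -4]
Stage 1 (OFFSET 5): 0+5=5, 7+5=12, -5+5=0, -4+5=1, -3+5=2, -4+5=1 -> [5, 12, 0, 1, 2, 1]
Stage 2 (CLIP -2 2): clip(5,-2,2)=2, clip(12,-2,2)=2, clip(0,-2,2)=0, clip(1,-2,2)=1, clip(2,-2,2)=2, clip(1,-2,2)=1 -> [2, 2, 0, 1, 2, 1]
Stage 3 (CLIP -2 6): clip(2,-2,6)=2, clip(2,-2,6)=2, clip(0,-2,6)=0, clip(1,-2,6)=1, clip(2,-2,6)=2, clip(1,-2,6)=1 -> [2, 2, 0, 1, 2, 1]
Output sum: 8

Answer: 8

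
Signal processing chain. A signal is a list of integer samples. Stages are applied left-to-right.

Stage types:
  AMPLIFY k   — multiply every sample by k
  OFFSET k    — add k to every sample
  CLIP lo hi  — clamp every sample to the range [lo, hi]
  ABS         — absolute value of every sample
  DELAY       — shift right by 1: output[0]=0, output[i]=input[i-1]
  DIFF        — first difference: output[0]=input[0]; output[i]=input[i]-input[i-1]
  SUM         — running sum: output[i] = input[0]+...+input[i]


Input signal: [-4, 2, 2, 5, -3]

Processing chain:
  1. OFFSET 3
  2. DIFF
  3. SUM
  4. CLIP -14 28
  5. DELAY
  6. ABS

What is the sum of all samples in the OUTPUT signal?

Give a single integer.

Answer: 19

Derivation:
Input: [-4, 2, 2, 5, -3]
Stage 1 (OFFSET 3): -4+3=-1, 2+3=5, 2+3=5, 5+3=8, -3+3=0 -> [-1, 5, 5, 8, 0]
Stage 2 (DIFF): s[0]=-1, 5--1=6, 5-5=0, 8-5=3, 0-8=-8 -> [-1, 6, 0, 3, -8]
Stage 3 (SUM): sum[0..0]=-1, sum[0..1]=5, sum[0..2]=5, sum[0..3]=8, sum[0..4]=0 -> [-1, 5, 5, 8, 0]
Stage 4 (CLIP -14 28): clip(-1,-14,28)=-1, clip(5,-14,28)=5, clip(5,-14,28)=5, clip(8,-14,28)=8, clip(0,-14,28)=0 -> [-1, 5, 5, 8, 0]
Stage 5 (DELAY): [0, -1, 5, 5, 8] = [0, -1, 5, 5, 8] -> [0, -1, 5, 5, 8]
Stage 6 (ABS): |0|=0, |-1|=1, |5|=5, |5|=5, |8|=8 -> [0, 1, 5, 5, 8]
Output sum: 19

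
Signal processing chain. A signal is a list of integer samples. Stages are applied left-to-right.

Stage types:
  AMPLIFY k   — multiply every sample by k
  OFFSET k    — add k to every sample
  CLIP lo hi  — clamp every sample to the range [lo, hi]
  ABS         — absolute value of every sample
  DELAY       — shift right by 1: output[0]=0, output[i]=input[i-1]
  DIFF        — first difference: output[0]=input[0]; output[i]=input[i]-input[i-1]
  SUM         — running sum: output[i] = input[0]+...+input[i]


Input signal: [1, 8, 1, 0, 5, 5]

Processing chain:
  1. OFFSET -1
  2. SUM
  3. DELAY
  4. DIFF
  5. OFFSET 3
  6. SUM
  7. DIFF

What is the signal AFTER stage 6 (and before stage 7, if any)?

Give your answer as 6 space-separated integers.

Answer: 3 6 16 19 21 28

Derivation:
Input: [1, 8, 1, 0, 5, 5]
Stage 1 (OFFSET -1): 1+-1=0, 8+-1=7, 1+-1=0, 0+-1=-1, 5+-1=4, 5+-1=4 -> [0, 7, 0, -1, 4, 4]
Stage 2 (SUM): sum[0..0]=0, sum[0..1]=7, sum[0..2]=7, sum[0..3]=6, sum[0..4]=10, sum[0..5]=14 -> [0, 7, 7, 6, 10, 14]
Stage 3 (DELAY): [0, 0, 7, 7, 6, 10] = [0, 0, 7, 7, 6, 10] -> [0, 0, 7, 7, 6, 10]
Stage 4 (DIFF): s[0]=0, 0-0=0, 7-0=7, 7-7=0, 6-7=-1, 10-6=4 -> [0, 0, 7, 0, -1, 4]
Stage 5 (OFFSET 3): 0+3=3, 0+3=3, 7+3=10, 0+3=3, -1+3=2, 4+3=7 -> [3, 3, 10, 3, 2, 7]
Stage 6 (SUM): sum[0..0]=3, sum[0..1]=6, sum[0..2]=16, sum[0..3]=19, sum[0..4]=21, sum[0..5]=28 -> [3, 6, 16, 19, 21, 28]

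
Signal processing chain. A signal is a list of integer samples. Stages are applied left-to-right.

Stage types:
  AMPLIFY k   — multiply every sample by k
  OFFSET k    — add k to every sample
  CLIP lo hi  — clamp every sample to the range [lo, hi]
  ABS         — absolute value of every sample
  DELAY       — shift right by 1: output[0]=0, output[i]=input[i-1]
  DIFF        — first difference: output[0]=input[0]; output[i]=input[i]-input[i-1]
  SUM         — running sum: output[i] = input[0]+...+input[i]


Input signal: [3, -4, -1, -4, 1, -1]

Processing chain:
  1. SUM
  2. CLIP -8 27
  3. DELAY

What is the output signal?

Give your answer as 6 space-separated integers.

Input: [3, -4, -1, -4, 1, -1]
Stage 1 (SUM): sum[0..0]=3, sum[0..1]=-1, sum[0..2]=-2, sum[0..3]=-6, sum[0..4]=-5, sum[0..5]=-6 -> [3, -1, -2, -6, -5, -6]
Stage 2 (CLIP -8 27): clip(3,-8,27)=3, clip(-1,-8,27)=-1, clip(-2,-8,27)=-2, clip(-6,-8,27)=-6, clip(-5,-8,27)=-5, clip(-6,-8,27)=-6 -> [3, -1, -2, -6, -5, -6]
Stage 3 (DELAY): [0, 3, -1, -2, -6, -5] = [0, 3, -1, -2, -6, -5] -> [0, 3, -1, -2, -6, -5]

Answer: 0 3 -1 -2 -6 -5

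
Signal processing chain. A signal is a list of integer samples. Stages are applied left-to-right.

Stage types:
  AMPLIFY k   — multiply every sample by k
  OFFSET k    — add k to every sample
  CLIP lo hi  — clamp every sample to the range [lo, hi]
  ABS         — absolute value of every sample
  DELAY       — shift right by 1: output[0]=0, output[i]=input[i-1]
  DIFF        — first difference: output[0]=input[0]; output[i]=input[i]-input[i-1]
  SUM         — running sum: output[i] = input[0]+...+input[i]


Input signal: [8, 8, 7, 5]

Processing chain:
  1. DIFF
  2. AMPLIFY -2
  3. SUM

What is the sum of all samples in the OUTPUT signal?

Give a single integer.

Input: [8, 8, 7, 5]
Stage 1 (DIFF): s[0]=8, 8-8=0, 7-8=-1, 5-7=-2 -> [8, 0, -1, -2]
Stage 2 (AMPLIFY -2): 8*-2=-16, 0*-2=0, -1*-2=2, -2*-2=4 -> [-16, 0, 2, 4]
Stage 3 (SUM): sum[0..0]=-16, sum[0..1]=-16, sum[0..2]=-14, sum[0..3]=-10 -> [-16, -16, -14, -10]
Output sum: -56

Answer: -56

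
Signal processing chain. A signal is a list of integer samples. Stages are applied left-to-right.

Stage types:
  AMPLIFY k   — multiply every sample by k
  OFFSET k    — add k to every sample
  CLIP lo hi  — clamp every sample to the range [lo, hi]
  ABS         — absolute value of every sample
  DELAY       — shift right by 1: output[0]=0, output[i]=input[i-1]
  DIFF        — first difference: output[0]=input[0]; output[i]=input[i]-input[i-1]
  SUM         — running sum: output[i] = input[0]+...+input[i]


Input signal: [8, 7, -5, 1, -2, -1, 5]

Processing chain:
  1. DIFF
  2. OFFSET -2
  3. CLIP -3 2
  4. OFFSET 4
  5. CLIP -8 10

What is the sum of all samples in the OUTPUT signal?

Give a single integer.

Input: [8, 7, -5, 1, -2, -1, 5]
Stage 1 (DIFF): s[0]=8, 7-8=-1, -5-7=-12, 1--5=6, -2-1=-3, -1--2=1, 5--1=6 -> [8, -1, -12, 6, -3, 1, 6]
Stage 2 (OFFSET -2): 8+-2=6, -1+-2=-3, -12+-2=-14, 6+-2=4, -3+-2=-5, 1+-2=-1, 6+-2=4 -> [6, -3, -14, 4, -5, -1, 4]
Stage 3 (CLIP -3 2): clip(6,-3,2)=2, clip(-3,-3,2)=-3, clip(-14,-3,2)=-3, clip(4,-3,2)=2, clip(-5,-3,2)=-3, clip(-1,-3,2)=-1, clip(4,-3,2)=2 -> [2, -3, -3, 2, -3, -1, 2]
Stage 4 (OFFSET 4): 2+4=6, -3+4=1, -3+4=1, 2+4=6, -3+4=1, -1+4=3, 2+4=6 -> [6, 1, 1, 6, 1, 3, 6]
Stage 5 (CLIP -8 10): clip(6,-8,10)=6, clip(1,-8,10)=1, clip(1,-8,10)=1, clip(6,-8,10)=6, clip(1,-8,10)=1, clip(3,-8,10)=3, clip(6,-8,10)=6 -> [6, 1, 1, 6, 1, 3, 6]
Output sum: 24

Answer: 24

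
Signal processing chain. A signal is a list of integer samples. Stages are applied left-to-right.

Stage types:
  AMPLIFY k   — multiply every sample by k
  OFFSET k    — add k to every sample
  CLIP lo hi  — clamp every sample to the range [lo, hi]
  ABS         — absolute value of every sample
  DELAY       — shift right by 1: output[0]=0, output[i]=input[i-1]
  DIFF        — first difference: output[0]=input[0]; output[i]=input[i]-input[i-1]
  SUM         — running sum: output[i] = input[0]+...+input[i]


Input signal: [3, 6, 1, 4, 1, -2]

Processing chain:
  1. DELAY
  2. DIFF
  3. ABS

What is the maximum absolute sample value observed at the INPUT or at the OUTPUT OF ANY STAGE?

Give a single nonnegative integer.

Input: [3, 6, 1, 4, 1, -2] (max |s|=6)
Stage 1 (DELAY): [0, 3, 6, 1, 4, 1] = [0, 3, 6, 1, 4, 1] -> [0, 3, 6, 1, 4, 1] (max |s|=6)
Stage 2 (DIFF): s[0]=0, 3-0=3, 6-3=3, 1-6=-5, 4-1=3, 1-4=-3 -> [0, 3, 3, -5, 3, -3] (max |s|=5)
Stage 3 (ABS): |0|=0, |3|=3, |3|=3, |-5|=5, |3|=3, |-3|=3 -> [0, 3, 3, 5, 3, 3] (max |s|=5)
Overall max amplitude: 6

Answer: 6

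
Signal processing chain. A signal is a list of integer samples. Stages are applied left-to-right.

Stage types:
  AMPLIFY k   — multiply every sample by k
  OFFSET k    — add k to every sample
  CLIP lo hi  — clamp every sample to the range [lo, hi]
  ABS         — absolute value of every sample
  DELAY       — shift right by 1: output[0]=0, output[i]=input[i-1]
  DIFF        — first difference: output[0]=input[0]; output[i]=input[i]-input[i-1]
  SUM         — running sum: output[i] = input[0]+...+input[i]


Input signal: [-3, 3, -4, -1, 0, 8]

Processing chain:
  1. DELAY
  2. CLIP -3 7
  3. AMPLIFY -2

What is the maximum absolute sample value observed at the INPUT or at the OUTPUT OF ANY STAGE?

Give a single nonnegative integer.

Input: [-3, 3, -4, -1, 0, 8] (max |s|=8)
Stage 1 (DELAY): [0, -3, 3, -4, -1, 0] = [0, -3, 3, -4, -1, 0] -> [0, -3, 3, -4, -1, 0] (max |s|=4)
Stage 2 (CLIP -3 7): clip(0,-3,7)=0, clip(-3,-3,7)=-3, clip(3,-3,7)=3, clip(-4,-3,7)=-3, clip(-1,-3,7)=-1, clip(0,-3,7)=0 -> [0, -3, 3, -3, -1, 0] (max |s|=3)
Stage 3 (AMPLIFY -2): 0*-2=0, -3*-2=6, 3*-2=-6, -3*-2=6, -1*-2=2, 0*-2=0 -> [0, 6, -6, 6, 2, 0] (max |s|=6)
Overall max amplitude: 8

Answer: 8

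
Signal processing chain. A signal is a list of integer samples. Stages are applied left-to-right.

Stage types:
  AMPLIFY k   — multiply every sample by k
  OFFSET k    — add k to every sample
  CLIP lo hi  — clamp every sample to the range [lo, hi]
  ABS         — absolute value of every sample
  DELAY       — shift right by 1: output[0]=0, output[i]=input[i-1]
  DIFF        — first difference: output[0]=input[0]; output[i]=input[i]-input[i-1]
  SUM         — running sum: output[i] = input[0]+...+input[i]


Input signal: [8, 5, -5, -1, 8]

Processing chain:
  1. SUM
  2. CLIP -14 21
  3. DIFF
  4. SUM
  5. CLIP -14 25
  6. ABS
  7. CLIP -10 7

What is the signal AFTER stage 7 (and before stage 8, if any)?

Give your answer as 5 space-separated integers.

Answer: 7 7 7 7 7

Derivation:
Input: [8, 5, -5, -1, 8]
Stage 1 (SUM): sum[0..0]=8, sum[0..1]=13, sum[0..2]=8, sum[0..3]=7, sum[0..4]=15 -> [8, 13, 8, 7, 15]
Stage 2 (CLIP -14 21): clip(8,-14,21)=8, clip(13,-14,21)=13, clip(8,-14,21)=8, clip(7,-14,21)=7, clip(15,-14,21)=15 -> [8, 13, 8, 7, 15]
Stage 3 (DIFF): s[0]=8, 13-8=5, 8-13=-5, 7-8=-1, 15-7=8 -> [8, 5, -5, -1, 8]
Stage 4 (SUM): sum[0..0]=8, sum[0..1]=13, sum[0..2]=8, sum[0..3]=7, sum[0..4]=15 -> [8, 13, 8, 7, 15]
Stage 5 (CLIP -14 25): clip(8,-14,25)=8, clip(13,-14,25)=13, clip(8,-14,25)=8, clip(7,-14,25)=7, clip(15,-14,25)=15 -> [8, 13, 8, 7, 15]
Stage 6 (ABS): |8|=8, |13|=13, |8|=8, |7|=7, |15|=15 -> [8, 13, 8, 7, 15]
Stage 7 (CLIP -10 7): clip(8,-10,7)=7, clip(13,-10,7)=7, clip(8,-10,7)=7, clip(7,-10,7)=7, clip(15,-10,7)=7 -> [7, 7, 7, 7, 7]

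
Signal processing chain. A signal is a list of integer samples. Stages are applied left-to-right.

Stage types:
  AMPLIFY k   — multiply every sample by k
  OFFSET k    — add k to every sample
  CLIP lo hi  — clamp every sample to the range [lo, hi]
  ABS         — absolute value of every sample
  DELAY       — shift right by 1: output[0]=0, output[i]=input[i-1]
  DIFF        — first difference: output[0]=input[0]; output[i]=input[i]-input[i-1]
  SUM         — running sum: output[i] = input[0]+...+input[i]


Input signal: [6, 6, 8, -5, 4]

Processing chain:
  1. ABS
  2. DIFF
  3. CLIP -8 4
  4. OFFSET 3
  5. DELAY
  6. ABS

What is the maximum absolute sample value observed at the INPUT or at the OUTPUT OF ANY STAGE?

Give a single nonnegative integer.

Input: [6, 6, 8, -5, 4] (max |s|=8)
Stage 1 (ABS): |6|=6, |6|=6, |8|=8, |-5|=5, |4|=4 -> [6, 6, 8, 5, 4] (max |s|=8)
Stage 2 (DIFF): s[0]=6, 6-6=0, 8-6=2, 5-8=-3, 4-5=-1 -> [6, 0, 2, -3, -1] (max |s|=6)
Stage 3 (CLIP -8 4): clip(6,-8,4)=4, clip(0,-8,4)=0, clip(2,-8,4)=2, clip(-3,-8,4)=-3, clip(-1,-8,4)=-1 -> [4, 0, 2, -3, -1] (max |s|=4)
Stage 4 (OFFSET 3): 4+3=7, 0+3=3, 2+3=5, -3+3=0, -1+3=2 -> [7, 3, 5, 0, 2] (max |s|=7)
Stage 5 (DELAY): [0, 7, 3, 5, 0] = [0, 7, 3, 5, 0] -> [0, 7, 3, 5, 0] (max |s|=7)
Stage 6 (ABS): |0|=0, |7|=7, |3|=3, |5|=5, |0|=0 -> [0, 7, 3, 5, 0] (max |s|=7)
Overall max amplitude: 8

Answer: 8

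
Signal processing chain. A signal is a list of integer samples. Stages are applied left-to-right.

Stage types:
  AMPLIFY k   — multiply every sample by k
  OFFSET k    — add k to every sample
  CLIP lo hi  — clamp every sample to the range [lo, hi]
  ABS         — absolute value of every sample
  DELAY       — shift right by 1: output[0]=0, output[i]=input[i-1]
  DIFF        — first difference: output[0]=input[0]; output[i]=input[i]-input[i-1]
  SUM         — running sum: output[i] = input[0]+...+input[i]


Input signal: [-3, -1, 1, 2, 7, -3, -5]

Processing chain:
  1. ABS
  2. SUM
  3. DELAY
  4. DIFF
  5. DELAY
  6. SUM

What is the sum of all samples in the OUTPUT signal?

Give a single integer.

Input: [-3, -1, 1, 2, 7, -3, -5]
Stage 1 (ABS): |-3|=3, |-1|=1, |1|=1, |2|=2, |7|=7, |-3|=3, |-5|=5 -> [3, 1, 1, 2, 7, 3, 5]
Stage 2 (SUM): sum[0..0]=3, sum[0..1]=4, sum[0..2]=5, sum[0..3]=7, sum[0..4]=14, sum[0..5]=17, sum[0..6]=22 -> [3, 4, 5, 7, 14, 17, 22]
Stage 3 (DELAY): [0, 3, 4, 5, 7, 14, 17] = [0, 3, 4, 5, 7, 14, 17] -> [0, 3, 4, 5, 7, 14, 17]
Stage 4 (DIFF): s[0]=0, 3-0=3, 4-3=1, 5-4=1, 7-5=2, 14-7=7, 17-14=3 -> [0, 3, 1, 1, 2, 7, 3]
Stage 5 (DELAY): [0, 0, 3, 1, 1, 2, 7] = [0, 0, 3, 1, 1, 2, 7] -> [0, 0, 3, 1, 1, 2, 7]
Stage 6 (SUM): sum[0..0]=0, sum[0..1]=0, sum[0..2]=3, sum[0..3]=4, sum[0..4]=5, sum[0..5]=7, sum[0..6]=14 -> [0, 0, 3, 4, 5, 7, 14]
Output sum: 33

Answer: 33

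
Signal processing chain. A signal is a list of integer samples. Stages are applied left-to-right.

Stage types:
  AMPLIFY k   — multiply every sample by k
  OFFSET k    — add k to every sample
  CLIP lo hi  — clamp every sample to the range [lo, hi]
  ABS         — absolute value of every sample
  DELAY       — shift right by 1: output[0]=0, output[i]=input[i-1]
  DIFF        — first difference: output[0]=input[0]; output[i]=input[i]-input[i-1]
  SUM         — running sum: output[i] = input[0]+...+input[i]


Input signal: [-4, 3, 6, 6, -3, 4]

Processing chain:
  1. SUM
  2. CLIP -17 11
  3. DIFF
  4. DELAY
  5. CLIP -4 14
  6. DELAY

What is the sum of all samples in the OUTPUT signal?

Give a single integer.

Answer: 11

Derivation:
Input: [-4, 3, 6, 6, -3, 4]
Stage 1 (SUM): sum[0..0]=-4, sum[0..1]=-1, sum[0..2]=5, sum[0..3]=11, sum[0..4]=8, sum[0..5]=12 -> [-4, -1, 5, 11, 8, 12]
Stage 2 (CLIP -17 11): clip(-4,-17,11)=-4, clip(-1,-17,11)=-1, clip(5,-17,11)=5, clip(11,-17,11)=11, clip(8,-17,11)=8, clip(12,-17,11)=11 -> [-4, -1, 5, 11, 8, 11]
Stage 3 (DIFF): s[0]=-4, -1--4=3, 5--1=6, 11-5=6, 8-11=-3, 11-8=3 -> [-4, 3, 6, 6, -3, 3]
Stage 4 (DELAY): [0, -4, 3, 6, 6, -3] = [0, -4, 3, 6, 6, -3] -> [0, -4, 3, 6, 6, -3]
Stage 5 (CLIP -4 14): clip(0,-4,14)=0, clip(-4,-4,14)=-4, clip(3,-4,14)=3, clip(6,-4,14)=6, clip(6,-4,14)=6, clip(-3,-4,14)=-3 -> [0, -4, 3, 6, 6, -3]
Stage 6 (DELAY): [0, 0, -4, 3, 6, 6] = [0, 0, -4, 3, 6, 6] -> [0, 0, -4, 3, 6, 6]
Output sum: 11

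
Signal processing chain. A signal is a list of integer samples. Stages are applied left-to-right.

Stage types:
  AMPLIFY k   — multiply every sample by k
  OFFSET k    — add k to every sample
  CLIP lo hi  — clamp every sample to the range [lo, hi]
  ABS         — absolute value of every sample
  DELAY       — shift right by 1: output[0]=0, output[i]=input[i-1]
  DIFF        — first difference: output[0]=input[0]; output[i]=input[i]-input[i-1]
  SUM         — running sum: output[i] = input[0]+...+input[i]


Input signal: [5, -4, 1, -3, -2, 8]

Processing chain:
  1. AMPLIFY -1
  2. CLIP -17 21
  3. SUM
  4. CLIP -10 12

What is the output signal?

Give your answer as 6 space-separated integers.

Input: [5, -4, 1, -3, -2, 8]
Stage 1 (AMPLIFY -1): 5*-1=-5, -4*-1=4, 1*-1=-1, -3*-1=3, -2*-1=2, 8*-1=-8 -> [-5, 4, -1, 3, 2, -8]
Stage 2 (CLIP -17 21): clip(-5,-17,21)=-5, clip(4,-17,21)=4, clip(-1,-17,21)=-1, clip(3,-17,21)=3, clip(2,-17,21)=2, clip(-8,-17,21)=-8 -> [-5, 4, -1, 3, 2, -8]
Stage 3 (SUM): sum[0..0]=-5, sum[0..1]=-1, sum[0..2]=-2, sum[0..3]=1, sum[0..4]=3, sum[0..5]=-5 -> [-5, -1, -2, 1, 3, -5]
Stage 4 (CLIP -10 12): clip(-5,-10,12)=-5, clip(-1,-10,12)=-1, clip(-2,-10,12)=-2, clip(1,-10,12)=1, clip(3,-10,12)=3, clip(-5,-10,12)=-5 -> [-5, -1, -2, 1, 3, -5]

Answer: -5 -1 -2 1 3 -5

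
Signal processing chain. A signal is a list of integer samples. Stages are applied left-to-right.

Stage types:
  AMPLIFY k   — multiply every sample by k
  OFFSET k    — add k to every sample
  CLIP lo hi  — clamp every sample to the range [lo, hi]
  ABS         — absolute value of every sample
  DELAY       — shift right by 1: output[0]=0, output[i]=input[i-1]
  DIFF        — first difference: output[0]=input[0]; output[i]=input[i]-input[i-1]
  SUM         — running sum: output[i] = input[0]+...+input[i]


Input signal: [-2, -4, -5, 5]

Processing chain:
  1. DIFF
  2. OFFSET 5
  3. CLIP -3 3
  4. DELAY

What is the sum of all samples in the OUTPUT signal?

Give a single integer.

Answer: 9

Derivation:
Input: [-2, -4, -5, 5]
Stage 1 (DIFF): s[0]=-2, -4--2=-2, -5--4=-1, 5--5=10 -> [-2, -2, -1, 10]
Stage 2 (OFFSET 5): -2+5=3, -2+5=3, -1+5=4, 10+5=15 -> [3, 3, 4, 15]
Stage 3 (CLIP -3 3): clip(3,-3,3)=3, clip(3,-3,3)=3, clip(4,-3,3)=3, clip(15,-3,3)=3 -> [3, 3, 3, 3]
Stage 4 (DELAY): [0, 3, 3, 3] = [0, 3, 3, 3] -> [0, 3, 3, 3]
Output sum: 9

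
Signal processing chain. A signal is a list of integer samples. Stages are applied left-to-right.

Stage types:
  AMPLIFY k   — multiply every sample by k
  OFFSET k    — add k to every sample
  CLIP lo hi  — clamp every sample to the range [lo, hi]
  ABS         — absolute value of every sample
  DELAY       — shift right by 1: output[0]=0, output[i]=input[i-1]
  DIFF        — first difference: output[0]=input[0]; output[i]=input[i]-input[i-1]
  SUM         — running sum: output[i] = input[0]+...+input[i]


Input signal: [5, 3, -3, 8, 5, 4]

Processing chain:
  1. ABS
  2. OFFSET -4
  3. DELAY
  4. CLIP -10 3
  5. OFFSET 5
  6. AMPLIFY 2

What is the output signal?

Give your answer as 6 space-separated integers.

Input: [5, 3, -3, 8, 5, 4]
Stage 1 (ABS): |5|=5, |3|=3, |-3|=3, |8|=8, |5|=5, |4|=4 -> [5, 3, 3, 8, 5, 4]
Stage 2 (OFFSET -4): 5+-4=1, 3+-4=-1, 3+-4=-1, 8+-4=4, 5+-4=1, 4+-4=0 -> [1, -1, -1, 4, 1, 0]
Stage 3 (DELAY): [0, 1, -1, -1, 4, 1] = [0, 1, -1, -1, 4, 1] -> [0, 1, -1, -1, 4, 1]
Stage 4 (CLIP -10 3): clip(0,-10,3)=0, clip(1,-10,3)=1, clip(-1,-10,3)=-1, clip(-1,-10,3)=-1, clip(4,-10,3)=3, clip(1,-10,3)=1 -> [0, 1, -1, -1, 3, 1]
Stage 5 (OFFSET 5): 0+5=5, 1+5=6, -1+5=4, -1+5=4, 3+5=8, 1+5=6 -> [5, 6, 4, 4, 8, 6]
Stage 6 (AMPLIFY 2): 5*2=10, 6*2=12, 4*2=8, 4*2=8, 8*2=16, 6*2=12 -> [10, 12, 8, 8, 16, 12]

Answer: 10 12 8 8 16 12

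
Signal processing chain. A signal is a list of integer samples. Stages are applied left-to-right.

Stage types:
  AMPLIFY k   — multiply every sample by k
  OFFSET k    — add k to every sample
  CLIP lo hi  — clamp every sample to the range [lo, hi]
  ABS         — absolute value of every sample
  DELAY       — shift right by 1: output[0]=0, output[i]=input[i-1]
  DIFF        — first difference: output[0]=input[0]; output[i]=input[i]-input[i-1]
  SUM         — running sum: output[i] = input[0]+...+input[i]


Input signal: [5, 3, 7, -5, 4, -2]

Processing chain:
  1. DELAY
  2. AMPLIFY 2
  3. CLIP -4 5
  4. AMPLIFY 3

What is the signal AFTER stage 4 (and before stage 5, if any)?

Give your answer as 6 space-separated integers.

Input: [5, 3, 7, -5, 4, -2]
Stage 1 (DELAY): [0, 5, 3, 7, -5, 4] = [0, 5, 3, 7, -5, 4] -> [0, 5, 3, 7, -5, 4]
Stage 2 (AMPLIFY 2): 0*2=0, 5*2=10, 3*2=6, 7*2=14, -5*2=-10, 4*2=8 -> [0, 10, 6, 14, -10, 8]
Stage 3 (CLIP -4 5): clip(0,-4,5)=0, clip(10,-4,5)=5, clip(6,-4,5)=5, clip(14,-4,5)=5, clip(-10,-4,5)=-4, clip(8,-4,5)=5 -> [0, 5, 5, 5, -4, 5]
Stage 4 (AMPLIFY 3): 0*3=0, 5*3=15, 5*3=15, 5*3=15, -4*3=-12, 5*3=15 -> [0, 15, 15, 15, -12, 15]

Answer: 0 15 15 15 -12 15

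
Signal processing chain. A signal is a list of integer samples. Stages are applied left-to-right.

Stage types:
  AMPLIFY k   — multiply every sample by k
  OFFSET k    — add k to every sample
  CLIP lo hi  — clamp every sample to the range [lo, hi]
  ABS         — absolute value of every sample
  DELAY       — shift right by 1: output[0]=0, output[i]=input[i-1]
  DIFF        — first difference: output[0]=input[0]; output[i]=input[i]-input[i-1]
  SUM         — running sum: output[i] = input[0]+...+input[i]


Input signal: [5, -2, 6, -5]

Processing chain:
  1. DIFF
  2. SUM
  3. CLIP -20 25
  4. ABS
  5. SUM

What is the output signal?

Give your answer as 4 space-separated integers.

Answer: 5 7 13 18

Derivation:
Input: [5, -2, 6, -5]
Stage 1 (DIFF): s[0]=5, -2-5=-7, 6--2=8, -5-6=-11 -> [5, -7, 8, -11]
Stage 2 (SUM): sum[0..0]=5, sum[0..1]=-2, sum[0..2]=6, sum[0..3]=-5 -> [5, -2, 6, -5]
Stage 3 (CLIP -20 25): clip(5,-20,25)=5, clip(-2,-20,25)=-2, clip(6,-20,25)=6, clip(-5,-20,25)=-5 -> [5, -2, 6, -5]
Stage 4 (ABS): |5|=5, |-2|=2, |6|=6, |-5|=5 -> [5, 2, 6, 5]
Stage 5 (SUM): sum[0..0]=5, sum[0..1]=7, sum[0..2]=13, sum[0..3]=18 -> [5, 7, 13, 18]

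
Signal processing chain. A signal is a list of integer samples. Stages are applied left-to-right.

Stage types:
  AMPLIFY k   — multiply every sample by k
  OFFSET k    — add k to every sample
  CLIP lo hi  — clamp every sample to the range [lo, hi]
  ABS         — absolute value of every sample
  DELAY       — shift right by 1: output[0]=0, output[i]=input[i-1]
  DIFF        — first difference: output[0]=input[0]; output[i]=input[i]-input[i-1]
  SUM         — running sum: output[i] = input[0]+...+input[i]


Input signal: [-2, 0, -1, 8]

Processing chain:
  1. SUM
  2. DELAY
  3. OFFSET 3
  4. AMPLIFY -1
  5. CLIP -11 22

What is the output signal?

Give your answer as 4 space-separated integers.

Input: [-2, 0, -1, 8]
Stage 1 (SUM): sum[0..0]=-2, sum[0..1]=-2, sum[0..2]=-3, sum[0..3]=5 -> [-2, -2, -3, 5]
Stage 2 (DELAY): [0, -2, -2, -3] = [0, -2, -2, -3] -> [0, -2, -2, -3]
Stage 3 (OFFSET 3): 0+3=3, -2+3=1, -2+3=1, -3+3=0 -> [3, 1, 1, 0]
Stage 4 (AMPLIFY -1): 3*-1=-3, 1*-1=-1, 1*-1=-1, 0*-1=0 -> [-3, -1, -1, 0]
Stage 5 (CLIP -11 22): clip(-3,-11,22)=-3, clip(-1,-11,22)=-1, clip(-1,-11,22)=-1, clip(0,-11,22)=0 -> [-3, -1, -1, 0]

Answer: -3 -1 -1 0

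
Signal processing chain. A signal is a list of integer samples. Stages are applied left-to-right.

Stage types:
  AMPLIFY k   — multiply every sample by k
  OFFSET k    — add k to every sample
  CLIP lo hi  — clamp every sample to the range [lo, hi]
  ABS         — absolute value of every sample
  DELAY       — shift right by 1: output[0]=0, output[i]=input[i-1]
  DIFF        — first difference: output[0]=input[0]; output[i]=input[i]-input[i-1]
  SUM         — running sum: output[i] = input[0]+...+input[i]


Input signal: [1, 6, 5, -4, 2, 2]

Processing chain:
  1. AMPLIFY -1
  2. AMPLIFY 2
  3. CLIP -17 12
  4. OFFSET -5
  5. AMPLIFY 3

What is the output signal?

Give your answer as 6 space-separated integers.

Input: [1, 6, 5, -4, 2, 2]
Stage 1 (AMPLIFY -1): 1*-1=-1, 6*-1=-6, 5*-1=-5, -4*-1=4, 2*-1=-2, 2*-1=-2 -> [-1, -6, -5, 4, -2, -2]
Stage 2 (AMPLIFY 2): -1*2=-2, -6*2=-12, -5*2=-10, 4*2=8, -2*2=-4, -2*2=-4 -> [-2, -12, -10, 8, -4, -4]
Stage 3 (CLIP -17 12): clip(-2,-17,12)=-2, clip(-12,-17,12)=-12, clip(-10,-17,12)=-10, clip(8,-17,12)=8, clip(-4,-17,12)=-4, clip(-4,-17,12)=-4 -> [-2, -12, -10, 8, -4, -4]
Stage 4 (OFFSET -5): -2+-5=-7, -12+-5=-17, -10+-5=-15, 8+-5=3, -4+-5=-9, -4+-5=-9 -> [-7, -17, -15, 3, -9, -9]
Stage 5 (AMPLIFY 3): -7*3=-21, -17*3=-51, -15*3=-45, 3*3=9, -9*3=-27, -9*3=-27 -> [-21, -51, -45, 9, -27, -27]

Answer: -21 -51 -45 9 -27 -27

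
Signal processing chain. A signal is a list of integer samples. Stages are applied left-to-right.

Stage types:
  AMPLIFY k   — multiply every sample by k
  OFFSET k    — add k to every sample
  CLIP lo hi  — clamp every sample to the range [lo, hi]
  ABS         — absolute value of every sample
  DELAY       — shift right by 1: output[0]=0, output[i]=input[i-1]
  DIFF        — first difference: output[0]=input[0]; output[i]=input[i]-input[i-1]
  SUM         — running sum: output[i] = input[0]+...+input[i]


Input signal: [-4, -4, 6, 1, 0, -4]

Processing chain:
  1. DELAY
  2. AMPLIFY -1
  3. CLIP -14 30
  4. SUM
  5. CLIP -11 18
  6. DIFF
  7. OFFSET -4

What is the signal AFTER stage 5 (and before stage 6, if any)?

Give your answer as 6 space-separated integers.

Answer: 0 4 8 2 1 1

Derivation:
Input: [-4, -4, 6, 1, 0, -4]
Stage 1 (DELAY): [0, -4, -4, 6, 1, 0] = [0, -4, -4, 6, 1, 0] -> [0, -4, -4, 6, 1, 0]
Stage 2 (AMPLIFY -1): 0*-1=0, -4*-1=4, -4*-1=4, 6*-1=-6, 1*-1=-1, 0*-1=0 -> [0, 4, 4, -6, -1, 0]
Stage 3 (CLIP -14 30): clip(0,-14,30)=0, clip(4,-14,30)=4, clip(4,-14,30)=4, clip(-6,-14,30)=-6, clip(-1,-14,30)=-1, clip(0,-14,30)=0 -> [0, 4, 4, -6, -1, 0]
Stage 4 (SUM): sum[0..0]=0, sum[0..1]=4, sum[0..2]=8, sum[0..3]=2, sum[0..4]=1, sum[0..5]=1 -> [0, 4, 8, 2, 1, 1]
Stage 5 (CLIP -11 18): clip(0,-11,18)=0, clip(4,-11,18)=4, clip(8,-11,18)=8, clip(2,-11,18)=2, clip(1,-11,18)=1, clip(1,-11,18)=1 -> [0, 4, 8, 2, 1, 1]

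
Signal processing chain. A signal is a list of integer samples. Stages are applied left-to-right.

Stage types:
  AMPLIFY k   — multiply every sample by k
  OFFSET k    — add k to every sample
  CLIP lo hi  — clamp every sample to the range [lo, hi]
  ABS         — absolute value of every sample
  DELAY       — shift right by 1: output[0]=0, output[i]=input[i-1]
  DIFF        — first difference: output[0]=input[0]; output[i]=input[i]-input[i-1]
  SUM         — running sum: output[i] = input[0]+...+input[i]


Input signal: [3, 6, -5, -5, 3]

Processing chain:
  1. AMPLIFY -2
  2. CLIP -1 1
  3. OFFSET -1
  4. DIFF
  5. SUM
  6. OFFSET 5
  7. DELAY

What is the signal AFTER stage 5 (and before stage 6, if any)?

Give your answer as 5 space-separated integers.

Answer: -2 -2 0 0 -2

Derivation:
Input: [3, 6, -5, -5, 3]
Stage 1 (AMPLIFY -2): 3*-2=-6, 6*-2=-12, -5*-2=10, -5*-2=10, 3*-2=-6 -> [-6, -12, 10, 10, -6]
Stage 2 (CLIP -1 1): clip(-6,-1,1)=-1, clip(-12,-1,1)=-1, clip(10,-1,1)=1, clip(10,-1,1)=1, clip(-6,-1,1)=-1 -> [-1, -1, 1, 1, -1]
Stage 3 (OFFSET -1): -1+-1=-2, -1+-1=-2, 1+-1=0, 1+-1=0, -1+-1=-2 -> [-2, -2, 0, 0, -2]
Stage 4 (DIFF): s[0]=-2, -2--2=0, 0--2=2, 0-0=0, -2-0=-2 -> [-2, 0, 2, 0, -2]
Stage 5 (SUM): sum[0..0]=-2, sum[0..1]=-2, sum[0..2]=0, sum[0..3]=0, sum[0..4]=-2 -> [-2, -2, 0, 0, -2]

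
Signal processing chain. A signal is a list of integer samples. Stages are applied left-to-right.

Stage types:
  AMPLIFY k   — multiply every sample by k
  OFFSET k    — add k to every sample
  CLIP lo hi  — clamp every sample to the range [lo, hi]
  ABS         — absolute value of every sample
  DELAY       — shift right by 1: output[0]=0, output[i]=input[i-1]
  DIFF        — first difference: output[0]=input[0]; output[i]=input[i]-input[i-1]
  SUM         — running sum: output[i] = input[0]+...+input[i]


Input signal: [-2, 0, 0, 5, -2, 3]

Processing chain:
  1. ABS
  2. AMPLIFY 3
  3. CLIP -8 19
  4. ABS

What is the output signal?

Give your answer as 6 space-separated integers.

Answer: 6 0 0 15 6 9

Derivation:
Input: [-2, 0, 0, 5, -2, 3]
Stage 1 (ABS): |-2|=2, |0|=0, |0|=0, |5|=5, |-2|=2, |3|=3 -> [2, 0, 0, 5, 2, 3]
Stage 2 (AMPLIFY 3): 2*3=6, 0*3=0, 0*3=0, 5*3=15, 2*3=6, 3*3=9 -> [6, 0, 0, 15, 6, 9]
Stage 3 (CLIP -8 19): clip(6,-8,19)=6, clip(0,-8,19)=0, clip(0,-8,19)=0, clip(15,-8,19)=15, clip(6,-8,19)=6, clip(9,-8,19)=9 -> [6, 0, 0, 15, 6, 9]
Stage 4 (ABS): |6|=6, |0|=0, |0|=0, |15|=15, |6|=6, |9|=9 -> [6, 0, 0, 15, 6, 9]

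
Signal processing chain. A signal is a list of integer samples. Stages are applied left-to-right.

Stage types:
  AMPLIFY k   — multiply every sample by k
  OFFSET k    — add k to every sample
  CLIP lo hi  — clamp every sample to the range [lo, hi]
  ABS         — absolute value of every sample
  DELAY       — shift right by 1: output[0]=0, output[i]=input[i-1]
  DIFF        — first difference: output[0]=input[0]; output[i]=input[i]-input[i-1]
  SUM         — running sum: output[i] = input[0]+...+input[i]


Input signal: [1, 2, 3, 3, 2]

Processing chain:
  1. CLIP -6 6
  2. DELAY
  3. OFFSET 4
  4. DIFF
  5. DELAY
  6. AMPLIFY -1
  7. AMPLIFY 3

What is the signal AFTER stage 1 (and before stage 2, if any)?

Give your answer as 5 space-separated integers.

Answer: 1 2 3 3 2

Derivation:
Input: [1, 2, 3, 3, 2]
Stage 1 (CLIP -6 6): clip(1,-6,6)=1, clip(2,-6,6)=2, clip(3,-6,6)=3, clip(3,-6,6)=3, clip(2,-6,6)=2 -> [1, 2, 3, 3, 2]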